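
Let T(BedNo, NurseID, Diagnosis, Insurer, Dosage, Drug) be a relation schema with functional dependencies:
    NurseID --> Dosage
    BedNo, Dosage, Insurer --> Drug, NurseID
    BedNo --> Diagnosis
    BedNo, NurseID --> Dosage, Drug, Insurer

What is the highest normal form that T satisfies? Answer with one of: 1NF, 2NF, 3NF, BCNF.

Candidate keys: {BedNo, Dosage, Insurer}, {BedNo, NurseID}. Prime attributes: {BedNo, Dosage, Insurer, NurseID}.
NurseID --> Dosage breaks BCNF: {NurseID}⁺ = {Dosage, NurseID}, so {NurseID} is not a superkey.
Because {Diagnosis} is non-prime and the left side of BedNo --> Diagnosis is not a superkey, the relation is not in 3NF.
Since {BedNo} ⊂ {BedNo, NurseID} and {BedNo}⁺ ⊇ {Diagnosis} with {Diagnosis} non-prime, there is a partial dependency; 2NF fails.

1NF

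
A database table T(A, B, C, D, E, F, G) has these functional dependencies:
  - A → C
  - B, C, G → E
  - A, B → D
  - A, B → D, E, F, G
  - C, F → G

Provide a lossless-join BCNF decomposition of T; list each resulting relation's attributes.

{A, B, D, E, F}; {A, C}; {A, F, G}

Candidate key of the original relation: {A, B}.
{A, B, C, D, E, F, G}: {A} determines {A, C} here but is not a superkey — split on A → C, giving {A, C} and {A, B, D, E, F, G}.
{A, C}: every determinant is a superkey — BCNF.
{A, B, D, E, F, G}: {A, F} determines {A, F, G} here but is not a superkey — split on A, F → G, giving {A, F, G} and {A, B, D, E, F}.
{A, F, G}: every determinant is a superkey — BCNF.
{A, B, D, E, F}: every determinant is a superkey — BCNF.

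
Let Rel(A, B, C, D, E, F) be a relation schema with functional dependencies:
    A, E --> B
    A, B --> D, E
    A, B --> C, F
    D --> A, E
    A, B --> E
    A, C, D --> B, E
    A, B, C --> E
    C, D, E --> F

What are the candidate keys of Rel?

{A, B}, {A, E}, {D}

{D} is a candidate key since {D}⁺ = {A, B, C, D, E, F} covers every attribute.
{A, B} is a candidate key since {A, B}⁺ = {A, B, C, D, E, F} covers every attribute.
{A, E} is a candidate key since {A, E}⁺ = {A, B, C, D, E, F} covers every attribute.
Any other superkey properly contains one of these, so there are no further candidate keys.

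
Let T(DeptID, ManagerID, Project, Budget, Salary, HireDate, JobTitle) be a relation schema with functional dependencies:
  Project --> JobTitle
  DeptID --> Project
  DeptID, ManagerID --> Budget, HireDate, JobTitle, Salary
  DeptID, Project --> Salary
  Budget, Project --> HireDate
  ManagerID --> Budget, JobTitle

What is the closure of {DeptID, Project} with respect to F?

{DeptID, JobTitle, Project, Salary}

Start with {DeptID, Project}.
Project --> JobTitle applies; add {JobTitle} → now {DeptID, JobTitle, Project}.
DeptID, Project --> Salary applies; add {Salary} → now {DeptID, JobTitle, Project, Salary}.
No further FD applies.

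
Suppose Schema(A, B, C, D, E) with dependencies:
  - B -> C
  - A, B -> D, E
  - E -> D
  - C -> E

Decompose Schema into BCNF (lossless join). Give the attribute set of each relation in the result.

Candidate key of the original relation: {A, B}.
Within {A, B, C, D, E}: {B}⁺ ∩ {A, B, C, D, E} = {B, C, D, E}, not the whole set, so B -> C, D, E violates BCNF; decompose into {B, C, D, E} and {A, B}.
Within {B, C, D, E}: {E}⁺ ∩ {B, C, D, E} = {D, E}, not the whole set, so E -> D violates BCNF; decompose into {D, E} and {B, C, E}.
{D, E} is in BCNF.
Within {B, C, E}: {C}⁺ ∩ {B, C, E} = {C, E}, not the whole set, so C -> E violates BCNF; decompose into {C, E} and {B, C}.
{C, E} is in BCNF.
{B, C} is in BCNF.
{A, B} is in BCNF.

{A, B}; {B, C}; {C, E}; {D, E}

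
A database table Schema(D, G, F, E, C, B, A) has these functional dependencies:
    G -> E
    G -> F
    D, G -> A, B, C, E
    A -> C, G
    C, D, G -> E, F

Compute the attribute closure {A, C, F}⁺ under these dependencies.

Start with {A, C, F}.
A -> C, G applies; add {G} → now {A, C, F, G}.
G -> E applies; add {E} → now {A, C, E, F, G}.
No further FD applies.

{A, C, E, F, G}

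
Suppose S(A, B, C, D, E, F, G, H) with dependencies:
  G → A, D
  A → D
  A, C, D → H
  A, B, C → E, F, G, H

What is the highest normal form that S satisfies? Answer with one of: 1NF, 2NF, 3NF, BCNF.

1NF

Candidate keys: {A, B, C}, {B, C, G}. Prime attributes: {A, B, C, G}.
For G → A, D we have {G}⁺ = {A, D, G}; {G} is not a superkey, so BCNF fails.
G → A, D determines the non-prime attribute {D} from a non-superkey — 3NF is violated.
The proper key subset {A} of {A, B, C} determines non-prime {D}, so the relation is not even in 2NF.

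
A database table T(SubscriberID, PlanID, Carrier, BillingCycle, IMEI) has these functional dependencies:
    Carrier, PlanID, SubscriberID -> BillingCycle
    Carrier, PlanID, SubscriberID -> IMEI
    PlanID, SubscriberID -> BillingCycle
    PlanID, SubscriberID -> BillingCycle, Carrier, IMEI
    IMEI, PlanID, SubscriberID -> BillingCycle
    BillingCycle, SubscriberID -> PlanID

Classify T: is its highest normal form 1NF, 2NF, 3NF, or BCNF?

BCNF

Candidate keys: {BillingCycle, SubscriberID}, {PlanID, SubscriberID}. Prime attributes: {BillingCycle, PlanID, SubscriberID}.
Every FD has a superkey on the left, so the relation is in BCNF.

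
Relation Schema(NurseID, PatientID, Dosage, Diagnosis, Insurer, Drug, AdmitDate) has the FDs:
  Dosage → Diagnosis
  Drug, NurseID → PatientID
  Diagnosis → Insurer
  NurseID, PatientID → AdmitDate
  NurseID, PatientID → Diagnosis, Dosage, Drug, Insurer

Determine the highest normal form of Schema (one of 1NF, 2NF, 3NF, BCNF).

Candidate keys: {Drug, NurseID}, {NurseID, PatientID}. Prime attributes: {Drug, NurseID, PatientID}.
For Dosage → Diagnosis we have {Dosage}⁺ = {Diagnosis, Dosage, Insurer}; {Dosage} is not a superkey, so BCNF fails.
Dosage → Diagnosis determines the non-prime attribute {Diagnosis} from a non-superkey — 3NF is violated.
No proper subset of a key has a non-prime attribute in its closure, so there is no partial dependency; 2NF holds.

2NF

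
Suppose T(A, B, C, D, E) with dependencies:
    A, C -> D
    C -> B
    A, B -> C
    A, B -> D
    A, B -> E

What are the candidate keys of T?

No FD produces {A}, so it must be in every candidate key.
{A, B}⁺ = {A, B, C, D, E}, which is every attribute, so {A, B} is a candidate key.
{A, C}⁺ = {A, B, C, D, E}, which is every attribute, so {A, C} is a candidate key.
No proper subset of any of these is a key, and no other minimal superkey exists.

{A, B}, {A, C}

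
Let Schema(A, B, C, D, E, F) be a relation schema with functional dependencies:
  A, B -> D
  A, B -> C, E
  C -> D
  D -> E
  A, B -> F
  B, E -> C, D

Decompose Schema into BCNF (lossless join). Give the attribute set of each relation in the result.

Candidate key of the original relation: {A, B}.
Within {A, B, C, D, E, F}: {C}⁺ ∩ {A, B, C, D, E, F} = {C, D, E}, not the whole set, so C -> D, E violates BCNF; decompose into {C, D, E} and {A, B, C, F}.
Within {C, D, E}: {D}⁺ ∩ {C, D, E} = {D, E}, not the whole set, so D -> E violates BCNF; decompose into {D, E} and {C, D}.
{D, E}: every determinant is a superkey — BCNF.
{C, D}: every determinant is a superkey — BCNF.
{A, B, C, F}: every determinant is a superkey — BCNF.

{A, B, C, F}; {C, D}; {D, E}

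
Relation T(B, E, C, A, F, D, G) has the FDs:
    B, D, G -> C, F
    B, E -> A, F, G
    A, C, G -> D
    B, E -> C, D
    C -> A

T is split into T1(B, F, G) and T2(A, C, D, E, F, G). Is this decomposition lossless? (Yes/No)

The shared attributes are {F, G} and {F, G}⁺ = {F, G}.
T1 ⊄ {F, G} and T2 ⊄ {F, G}, so the split is lossy.

No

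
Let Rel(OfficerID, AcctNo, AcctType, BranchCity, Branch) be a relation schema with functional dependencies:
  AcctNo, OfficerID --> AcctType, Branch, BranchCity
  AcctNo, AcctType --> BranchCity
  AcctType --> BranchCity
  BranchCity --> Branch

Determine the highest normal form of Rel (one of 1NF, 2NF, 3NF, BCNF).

2NF

Candidate key: {AcctNo, OfficerID}. Prime attributes: {AcctNo, OfficerID}.
AcctNo, AcctType --> BranchCity: {AcctNo, AcctType}⁺ = {AcctNo, AcctType, Branch, BranchCity}, which is not all of the attributes, so the left side is not a superkey — BCNF is violated.
AcctNo, AcctType --> BranchCity has non-prime {BranchCity} on the right and a non-superkey on the left, so 3NF fails.
Checking every proper subset of each key, none determines a non-prime attribute — 2NF is satisfied.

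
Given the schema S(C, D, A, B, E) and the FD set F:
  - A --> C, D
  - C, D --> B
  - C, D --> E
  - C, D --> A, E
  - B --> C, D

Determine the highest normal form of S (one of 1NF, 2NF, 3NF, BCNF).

BCNF

Candidate keys: {A}, {B}, {C, D}. Prime attributes: {A, B, C, D}.
The left-hand side of every FD is a superkey, so BCNF is satisfied.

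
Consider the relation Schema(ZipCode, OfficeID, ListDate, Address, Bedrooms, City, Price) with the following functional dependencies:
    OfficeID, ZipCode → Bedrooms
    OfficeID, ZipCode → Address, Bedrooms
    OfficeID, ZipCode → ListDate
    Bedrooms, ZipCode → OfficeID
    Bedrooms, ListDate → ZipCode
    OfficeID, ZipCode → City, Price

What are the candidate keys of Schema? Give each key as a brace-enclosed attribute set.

{Bedrooms, ListDate}, {Bedrooms, ZipCode}, {OfficeID, ZipCode}

{Bedrooms, ListDate}⁺ = {Address, Bedrooms, City, ListDate, OfficeID, Price, ZipCode} — all of the relation — so {Bedrooms, ListDate} is a candidate key.
{Bedrooms, ZipCode}⁺ = {Address, Bedrooms, City, ListDate, OfficeID, Price, ZipCode} — all of the relation — so {Bedrooms, ZipCode} is a candidate key.
{OfficeID, ZipCode}⁺ = {Address, Bedrooms, City, ListDate, OfficeID, Price, ZipCode} — all of the relation — so {OfficeID, ZipCode} is a candidate key.
Any other superkey properly contains one of these, so there are no further candidate keys.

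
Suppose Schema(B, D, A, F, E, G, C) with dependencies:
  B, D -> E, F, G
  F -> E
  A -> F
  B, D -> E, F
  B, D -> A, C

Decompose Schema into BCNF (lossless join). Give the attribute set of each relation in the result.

{A, B, C, D, G}; {A, F}; {E, F}

Candidate key of the original relation: {B, D}.
{A, B, C, D, E, F, G}: {F} determines {E, F} here but is not a superkey — split on F -> E, giving {E, F} and {A, B, C, D, F, G}.
{E, F} has no BCNF violation.
{A, B, C, D, F, G}: {A} determines {A, F} here but is not a superkey — split on A -> F, giving {A, F} and {A, B, C, D, G}.
{A, F} has no BCNF violation.
{A, B, C, D, G} has no BCNF violation.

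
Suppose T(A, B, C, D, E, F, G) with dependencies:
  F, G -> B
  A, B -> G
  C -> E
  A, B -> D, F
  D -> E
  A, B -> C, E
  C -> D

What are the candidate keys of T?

{A, B}, {A, F, G}

No FD produces {A}, so it must be in every candidate key.
Closure of {A, B} is {A, B, C, D, E, F, G}, the whole schema; {A, B} is a candidate key.
Closure of {A, F, G} is {A, B, C, D, E, F, G}, the whole schema; {A, F, G} is a candidate key.
Any other superkey properly contains one of these, so there are no further candidate keys.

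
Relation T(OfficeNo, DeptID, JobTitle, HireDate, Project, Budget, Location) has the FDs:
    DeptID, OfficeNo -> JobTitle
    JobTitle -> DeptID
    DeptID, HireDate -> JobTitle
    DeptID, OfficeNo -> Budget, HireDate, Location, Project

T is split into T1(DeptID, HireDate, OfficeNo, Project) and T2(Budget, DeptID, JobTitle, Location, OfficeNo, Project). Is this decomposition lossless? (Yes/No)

The shared attributes are {DeptID, OfficeNo, Project} and {DeptID, OfficeNo, Project}⁺ = {Budget, DeptID, HireDate, JobTitle, Location, OfficeNo, Project}.
This includes all of T1, so the common attributes are a superkey of T1 — the join is lossless.

Yes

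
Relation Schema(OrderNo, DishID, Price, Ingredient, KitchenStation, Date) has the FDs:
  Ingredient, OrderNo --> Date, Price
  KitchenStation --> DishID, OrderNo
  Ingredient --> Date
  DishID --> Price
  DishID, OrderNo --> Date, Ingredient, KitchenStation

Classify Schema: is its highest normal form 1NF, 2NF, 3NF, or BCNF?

Candidate keys: {DishID, OrderNo}, {KitchenStation}. Prime attributes: {DishID, KitchenStation, OrderNo}.
Ingredient, OrderNo --> Date, Price breaks BCNF: {Ingredient, OrderNo}⁺ = {Date, Ingredient, OrderNo, Price}, so {Ingredient, OrderNo} is not a superkey.
Because {Date, Price} are non-prime and the left side of Ingredient, OrderNo --> Date, Price is not a superkey, the relation is not in 3NF.
{DishID} is a proper subset of the key {DishID, OrderNo}, and {DishID}⁺ contains the non-prime attribute {Price} — a partial dependency, so 2NF is violated.

1NF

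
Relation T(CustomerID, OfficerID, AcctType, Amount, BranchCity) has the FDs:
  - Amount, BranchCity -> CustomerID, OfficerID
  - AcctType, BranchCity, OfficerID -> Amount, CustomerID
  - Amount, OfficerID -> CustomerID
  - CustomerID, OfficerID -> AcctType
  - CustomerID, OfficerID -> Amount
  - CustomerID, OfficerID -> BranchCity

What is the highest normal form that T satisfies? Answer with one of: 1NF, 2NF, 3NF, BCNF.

Candidate keys: {AcctType, BranchCity, OfficerID}, {Amount, BranchCity}, {Amount, OfficerID}, {CustomerID, OfficerID}. Prime attributes: {AcctType, Amount, BranchCity, CustomerID, OfficerID}.
Every FD has a superkey on the left, so the relation is in BCNF.

BCNF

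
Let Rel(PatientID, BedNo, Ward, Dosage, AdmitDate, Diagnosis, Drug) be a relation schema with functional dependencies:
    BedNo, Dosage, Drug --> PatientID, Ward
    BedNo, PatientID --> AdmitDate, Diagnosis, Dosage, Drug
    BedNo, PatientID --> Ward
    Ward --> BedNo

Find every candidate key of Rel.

Closure of {BedNo, PatientID} is {AdmitDate, BedNo, Diagnosis, Dosage, Drug, PatientID, Ward}, the whole schema; {BedNo, PatientID} is a candidate key.
Closure of {PatientID, Ward} is {AdmitDate, BedNo, Diagnosis, Dosage, Drug, PatientID, Ward}, the whole schema; {PatientID, Ward} is a candidate key.
Closure of {BedNo, Dosage, Drug} is {AdmitDate, BedNo, Diagnosis, Dosage, Drug, PatientID, Ward}, the whole schema; {BedNo, Dosage, Drug} is a candidate key.
Closure of {Dosage, Drug, Ward} is {AdmitDate, BedNo, Diagnosis, Dosage, Drug, PatientID, Ward}, the whole schema; {Dosage, Drug, Ward} is a candidate key.
No proper subset of any of these is a key, and no other minimal superkey exists.

{BedNo, Dosage, Drug}, {BedNo, PatientID}, {Dosage, Drug, Ward}, {PatientID, Ward}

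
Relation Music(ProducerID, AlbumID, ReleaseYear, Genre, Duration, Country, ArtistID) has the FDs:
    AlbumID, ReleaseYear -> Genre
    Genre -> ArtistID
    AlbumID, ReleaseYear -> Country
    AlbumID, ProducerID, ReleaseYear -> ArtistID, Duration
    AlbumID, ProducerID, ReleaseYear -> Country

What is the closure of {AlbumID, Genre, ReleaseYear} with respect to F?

Start with {AlbumID, Genre, ReleaseYear}.
Genre -> ArtistID applies; add {ArtistID} → now {AlbumID, ArtistID, Genre, ReleaseYear}.
AlbumID, ReleaseYear -> Country applies; add {Country} → now {AlbumID, ArtistID, Country, Genre, ReleaseYear}.
No further FD applies.

{AlbumID, ArtistID, Country, Genre, ReleaseYear}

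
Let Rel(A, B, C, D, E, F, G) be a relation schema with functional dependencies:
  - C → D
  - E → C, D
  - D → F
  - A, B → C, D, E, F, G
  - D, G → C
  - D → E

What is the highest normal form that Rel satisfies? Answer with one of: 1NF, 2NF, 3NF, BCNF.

Candidate key: {A, B}. Prime attributes: {A, B}.
C → D: {C}⁺ = {C, D, E, F}, which is not all of the attributes, so the left side is not a superkey — BCNF is violated.
C → D has non-prime {D} on the right and a non-superkey on the left, so 3NF fails.
No proper subset of a key has a non-prime attribute in its closure, so there is no partial dependency; 2NF holds.

2NF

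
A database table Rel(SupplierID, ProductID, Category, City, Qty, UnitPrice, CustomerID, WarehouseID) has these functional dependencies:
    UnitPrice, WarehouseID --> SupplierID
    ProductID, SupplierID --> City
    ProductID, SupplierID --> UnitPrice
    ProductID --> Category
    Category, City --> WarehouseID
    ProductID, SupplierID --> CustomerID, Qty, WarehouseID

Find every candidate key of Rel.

{City, ProductID, UnitPrice}, {ProductID, SupplierID}, {ProductID, UnitPrice, WarehouseID}

No FD produces {ProductID}, so it must be in every candidate key.
{ProductID, SupplierID} is a candidate key since {ProductID, SupplierID}⁺ = {Category, City, CustomerID, ProductID, Qty, SupplierID, UnitPrice, WarehouseID} covers every attribute.
{City, ProductID, UnitPrice} is a candidate key since {City, ProductID, UnitPrice}⁺ = {Category, City, CustomerID, ProductID, Qty, SupplierID, UnitPrice, WarehouseID} covers every attribute.
{ProductID, UnitPrice, WarehouseID} is a candidate key since {ProductID, UnitPrice, WarehouseID}⁺ = {Category, City, CustomerID, ProductID, Qty, SupplierID, UnitPrice, WarehouseID} covers every attribute.
These are minimal and exhaustive — every other superkey contains one of them.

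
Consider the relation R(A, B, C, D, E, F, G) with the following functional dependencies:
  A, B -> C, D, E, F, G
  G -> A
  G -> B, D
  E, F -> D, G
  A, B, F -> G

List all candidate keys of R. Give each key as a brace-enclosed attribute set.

{G}⁺ = {A, B, C, D, E, F, G}, which is every attribute, so {G} is a candidate key.
{A, B}⁺ = {A, B, C, D, E, F, G}, which is every attribute, so {A, B} is a candidate key.
{E, F}⁺ = {A, B, C, D, E, F, G}, which is every attribute, so {E, F} is a candidate key.
These are minimal and exhaustive — every other superkey contains one of them.

{A, B}, {E, F}, {G}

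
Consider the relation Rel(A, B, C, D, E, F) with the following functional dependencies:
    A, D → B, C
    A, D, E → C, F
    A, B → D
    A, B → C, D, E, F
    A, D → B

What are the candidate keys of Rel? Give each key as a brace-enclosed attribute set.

{A, B}, {A, D}

{A} never appears on the right of any FD, so every key must include it.
{A, B}⁺ = {A, B, C, D, E, F}, which is every attribute, so {A, B} is a candidate key.
{A, D}⁺ = {A, B, C, D, E, F}, which is every attribute, so {A, D} is a candidate key.
Any other superkey properly contains one of these, so there are no further candidate keys.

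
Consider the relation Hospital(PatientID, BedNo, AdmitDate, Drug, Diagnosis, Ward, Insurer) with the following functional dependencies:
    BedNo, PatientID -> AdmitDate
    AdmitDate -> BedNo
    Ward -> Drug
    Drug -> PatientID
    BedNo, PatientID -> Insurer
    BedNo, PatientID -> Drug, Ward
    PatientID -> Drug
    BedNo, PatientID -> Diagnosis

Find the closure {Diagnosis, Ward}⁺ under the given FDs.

{Diagnosis, Drug, PatientID, Ward}

Start with {Diagnosis, Ward}.
Ward -> Drug applies; add {Drug} → now {Diagnosis, Drug, Ward}.
Drug -> PatientID applies; add {PatientID} → now {Diagnosis, Drug, PatientID, Ward}.
No further FD applies.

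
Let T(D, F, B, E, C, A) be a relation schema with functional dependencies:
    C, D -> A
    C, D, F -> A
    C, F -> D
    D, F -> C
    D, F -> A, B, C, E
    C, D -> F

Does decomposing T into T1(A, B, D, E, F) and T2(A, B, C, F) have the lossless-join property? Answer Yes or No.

No

Common attributes: {A, B, F}; their closure is {A, B, F}.
T1 ⊄ {A, B, F} and T2 ⊄ {A, B, F}, so the split is lossy.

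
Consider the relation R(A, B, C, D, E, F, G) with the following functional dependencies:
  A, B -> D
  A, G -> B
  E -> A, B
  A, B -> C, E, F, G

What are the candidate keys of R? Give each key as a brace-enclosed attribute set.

{A, B}, {A, G}, {E}

{E}⁺ = {A, B, C, D, E, F, G}, which is every attribute, so {E} is a candidate key.
{A, B}⁺ = {A, B, C, D, E, F, G}, which is every attribute, so {A, B} is a candidate key.
{A, G}⁺ = {A, B, C, D, E, F, G}, which is every attribute, so {A, G} is a candidate key.
No proper subset of any of these is a key, and no other minimal superkey exists.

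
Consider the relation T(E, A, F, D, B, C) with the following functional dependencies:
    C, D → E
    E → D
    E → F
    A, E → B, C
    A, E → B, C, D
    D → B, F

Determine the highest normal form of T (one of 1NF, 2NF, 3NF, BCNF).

Candidate keys: {A, C, D}, {A, E}. Prime attributes: {A, C, D, E}.
C, D → E: {C, D}⁺ = {B, C, D, E, F}, which is not all of the attributes, so the left side is not a superkey — BCNF is violated.
E → F has non-prime {F} on the right and a non-superkey on the left, so 3NF fails.
{E} is a proper subset of the key {A, E}, and {E}⁺ contains the non-prime attributes {B, F} — a partial dependency, so 2NF is violated.

1NF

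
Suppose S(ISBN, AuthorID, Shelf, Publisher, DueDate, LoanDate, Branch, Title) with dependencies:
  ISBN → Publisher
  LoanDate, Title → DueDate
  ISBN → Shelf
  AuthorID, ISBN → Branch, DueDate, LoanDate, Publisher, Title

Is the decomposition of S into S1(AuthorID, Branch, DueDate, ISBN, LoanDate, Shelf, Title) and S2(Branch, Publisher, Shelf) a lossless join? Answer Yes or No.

The shared attributes are {Branch, Shelf} and {Branch, Shelf}⁺ = {Branch, Shelf}.
Neither S1 nor S2 is contained in that closure, so the decomposition is lossy.

No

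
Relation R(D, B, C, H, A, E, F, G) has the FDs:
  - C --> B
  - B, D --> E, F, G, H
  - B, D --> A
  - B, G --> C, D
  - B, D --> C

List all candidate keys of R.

{B, D}, {B, G}, {C, D}, {C, G}

Closure of {B, D} is {A, B, C, D, E, F, G, H}, the whole schema; {B, D} is a candidate key.
Closure of {B, G} is {A, B, C, D, E, F, G, H}, the whole schema; {B, G} is a candidate key.
Closure of {C, D} is {A, B, C, D, E, F, G, H}, the whole schema; {C, D} is a candidate key.
Closure of {C, G} is {A, B, C, D, E, F, G, H}, the whole schema; {C, G} is a candidate key.
Any other superkey properly contains one of these, so there are no further candidate keys.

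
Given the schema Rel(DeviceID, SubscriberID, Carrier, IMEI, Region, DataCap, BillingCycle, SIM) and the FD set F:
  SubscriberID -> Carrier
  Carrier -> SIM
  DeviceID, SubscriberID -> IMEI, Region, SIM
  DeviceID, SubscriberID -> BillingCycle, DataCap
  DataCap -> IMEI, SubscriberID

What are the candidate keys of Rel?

{DataCap, DeviceID}, {DeviceID, SubscriberID}

Attributes never on any right-hand side: {DeviceID} — every candidate key must contain it.
Closure of {DataCap, DeviceID} is {BillingCycle, Carrier, DataCap, DeviceID, IMEI, Region, SIM, SubscriberID}, the whole schema; {DataCap, DeviceID} is a candidate key.
Closure of {DeviceID, SubscriberID} is {BillingCycle, Carrier, DataCap, DeviceID, IMEI, Region, SIM, SubscriberID}, the whole schema; {DeviceID, SubscriberID} is a candidate key.
Any other superkey properly contains one of these, so there are no further candidate keys.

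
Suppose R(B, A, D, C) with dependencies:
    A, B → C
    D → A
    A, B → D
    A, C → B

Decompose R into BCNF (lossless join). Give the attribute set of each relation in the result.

{A, D}; {B, C, D}

Candidate keys of the original relation: {A, B}, {A, C}, {B, D}, {C, D}.
{A, B, C, D}: {D} determines {A, D} here but is not a superkey — split on D → A, giving {A, D} and {B, C, D}.
{A, D} has no BCNF violation.
{B, C, D} has no BCNF violation.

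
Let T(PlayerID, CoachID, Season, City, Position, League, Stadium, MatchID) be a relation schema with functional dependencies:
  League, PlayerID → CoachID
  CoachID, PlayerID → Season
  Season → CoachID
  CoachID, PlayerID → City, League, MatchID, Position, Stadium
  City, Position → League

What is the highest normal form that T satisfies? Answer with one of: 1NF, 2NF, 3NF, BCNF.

3NF

Candidate keys: {City, PlayerID, Position}, {CoachID, PlayerID}, {League, PlayerID}, {PlayerID, Season}. Prime attributes: {City, CoachID, League, PlayerID, Position, Season}.
For Season → CoachID we have {Season}⁺ = {CoachID, Season}; {Season} is not a superkey, so BCNF fails.
Since {CoachID} ⊆ prime attributes and every other non-superkey FD also has a prime right side, the schema is in 3NF.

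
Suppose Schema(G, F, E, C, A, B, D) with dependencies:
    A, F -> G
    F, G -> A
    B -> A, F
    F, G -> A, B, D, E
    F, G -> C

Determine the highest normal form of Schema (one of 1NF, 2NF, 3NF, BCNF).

BCNF

Candidate keys: {A, F}, {B}, {F, G}. Prime attributes: {A, B, F, G}.
Every FD has a superkey on the left, so the relation is in BCNF.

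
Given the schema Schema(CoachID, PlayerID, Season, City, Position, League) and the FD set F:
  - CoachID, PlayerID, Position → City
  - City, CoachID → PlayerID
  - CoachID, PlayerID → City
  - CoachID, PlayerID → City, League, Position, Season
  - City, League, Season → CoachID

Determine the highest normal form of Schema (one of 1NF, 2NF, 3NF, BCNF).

Candidate keys: {City, CoachID}, {City, League, Season}, {CoachID, PlayerID}. Prime attributes: {City, CoachID, League, PlayerID, Season}.
Each dependency's left side is a superkey — BCNF holds.

BCNF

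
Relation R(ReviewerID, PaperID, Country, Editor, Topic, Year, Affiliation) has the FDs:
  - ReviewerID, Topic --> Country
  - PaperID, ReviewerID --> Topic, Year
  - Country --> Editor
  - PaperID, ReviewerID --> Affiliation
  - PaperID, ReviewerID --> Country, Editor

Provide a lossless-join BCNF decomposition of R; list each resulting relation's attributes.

Candidate key of the original relation: {PaperID, ReviewerID}.
In {Affiliation, Country, Editor, PaperID, ReviewerID, Topic, Year}, {ReviewerID, Topic} is not a superkey ({ReviewerID, Topic}⁺ restricted to this set is {Country, Editor, ReviewerID, Topic}), so split on ReviewerID, Topic --> Country, Editor into {Country, Editor, ReviewerID, Topic} and {Affiliation, PaperID, ReviewerID, Topic, Year}.
In {Country, Editor, ReviewerID, Topic}, {Country} is not a superkey ({Country}⁺ restricted to this set is {Country, Editor}), so split on Country --> Editor into {Country, Editor} and {Country, ReviewerID, Topic}.
{Country, Editor} has no BCNF violation.
{Country, ReviewerID, Topic} has no BCNF violation.
{Affiliation, PaperID, ReviewerID, Topic, Year} has no BCNF violation.

{Affiliation, PaperID, ReviewerID, Topic, Year}; {Country, Editor}; {Country, ReviewerID, Topic}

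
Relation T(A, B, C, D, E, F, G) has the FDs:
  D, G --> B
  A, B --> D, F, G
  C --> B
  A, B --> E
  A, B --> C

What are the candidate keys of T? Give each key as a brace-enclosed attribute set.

{A, B}, {A, C}, {A, D, G}

Attributes never on any right-hand side: {A} — every candidate key must contain it.
Closure of {A, B} is {A, B, C, D, E, F, G}, the whole schema; {A, B} is a candidate key.
Closure of {A, C} is {A, B, C, D, E, F, G}, the whole schema; {A, C} is a candidate key.
Closure of {A, D, G} is {A, B, C, D, E, F, G}, the whole schema; {A, D, G} is a candidate key.
These are minimal and exhaustive — every other superkey contains one of them.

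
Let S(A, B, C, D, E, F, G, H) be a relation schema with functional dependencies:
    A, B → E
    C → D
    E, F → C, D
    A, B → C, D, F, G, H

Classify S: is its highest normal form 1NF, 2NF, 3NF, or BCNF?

Candidate key: {A, B}. Prime attributes: {A, B}.
For C → D we have {C}⁺ = {C, D}; {C} is not a superkey, so BCNF fails.
Because {D} is non-prime and the left side of C → D is not a superkey, the relation is not in 3NF.
Checking every proper subset of each key, none determines a non-prime attribute — 2NF is satisfied.

2NF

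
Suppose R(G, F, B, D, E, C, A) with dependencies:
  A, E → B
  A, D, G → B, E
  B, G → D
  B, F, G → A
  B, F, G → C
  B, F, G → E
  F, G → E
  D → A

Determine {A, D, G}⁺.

{A, B, D, E, G}

Start with {A, D, G}.
A, D, G → B, E applies; add {B, E} → now {A, B, D, E, G}.
No further FD applies.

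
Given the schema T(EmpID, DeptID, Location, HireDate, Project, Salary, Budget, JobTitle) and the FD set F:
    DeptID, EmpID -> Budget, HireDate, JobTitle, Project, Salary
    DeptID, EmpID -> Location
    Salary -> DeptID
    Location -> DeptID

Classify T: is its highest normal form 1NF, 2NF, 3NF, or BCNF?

3NF

Candidate keys: {DeptID, EmpID}, {EmpID, Location}, {EmpID, Salary}. Prime attributes: {DeptID, EmpID, Location, Salary}.
For Salary -> DeptID we have {Salary}⁺ = {DeptID, Salary}; {Salary} is not a superkey, so BCNF fails.
But every attribute on its right side ({DeptID}) is prime, and the same holds for every other non-superkey FD, so 3NF still holds.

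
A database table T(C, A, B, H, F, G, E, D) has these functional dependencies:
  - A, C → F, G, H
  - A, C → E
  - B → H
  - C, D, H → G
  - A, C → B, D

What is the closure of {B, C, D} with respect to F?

{B, C, D, G, H}

Start with {B, C, D}.
B → H applies; add {H} → now {B, C, D, H}.
C, D, H → G applies; add {G} → now {B, C, D, G, H}.
No further FD applies.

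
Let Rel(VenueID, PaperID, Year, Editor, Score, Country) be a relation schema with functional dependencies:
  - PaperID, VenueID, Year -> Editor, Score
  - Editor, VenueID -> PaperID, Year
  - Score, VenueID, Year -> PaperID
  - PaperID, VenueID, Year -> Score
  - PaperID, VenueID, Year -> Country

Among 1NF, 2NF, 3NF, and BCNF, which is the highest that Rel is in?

BCNF

Candidate keys: {Editor, VenueID}, {PaperID, VenueID, Year}, {Score, VenueID, Year}. Prime attributes: {Editor, PaperID, Score, VenueID, Year}.
Each dependency's left side is a superkey — BCNF holds.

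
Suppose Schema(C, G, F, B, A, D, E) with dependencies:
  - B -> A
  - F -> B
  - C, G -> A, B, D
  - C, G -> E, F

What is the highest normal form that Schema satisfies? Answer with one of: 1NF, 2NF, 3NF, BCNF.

Candidate key: {C, G}. Prime attributes: {C, G}.
For B -> A we have {B}⁺ = {A, B}; {B} is not a superkey, so BCNF fails.
B -> A determines the non-prime attribute {A} from a non-superkey — 3NF is violated.
No proper subset of a key has a non-prime attribute in its closure, so there is no partial dependency; 2NF holds.

2NF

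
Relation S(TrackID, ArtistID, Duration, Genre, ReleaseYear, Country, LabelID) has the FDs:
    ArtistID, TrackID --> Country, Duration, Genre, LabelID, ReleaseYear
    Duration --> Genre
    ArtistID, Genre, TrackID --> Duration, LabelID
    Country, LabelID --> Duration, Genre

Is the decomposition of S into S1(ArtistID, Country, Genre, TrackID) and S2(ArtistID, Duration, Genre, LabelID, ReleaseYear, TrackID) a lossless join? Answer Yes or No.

Yes

S1 ∩ S2 = {ArtistID, Genre, TrackID}; its closure under F is {ArtistID, Country, Duration, Genre, LabelID, ReleaseYear, TrackID}.
S1 is contained in that closure, so S1 ∩ S2 --> S1 holds and the join is lossless.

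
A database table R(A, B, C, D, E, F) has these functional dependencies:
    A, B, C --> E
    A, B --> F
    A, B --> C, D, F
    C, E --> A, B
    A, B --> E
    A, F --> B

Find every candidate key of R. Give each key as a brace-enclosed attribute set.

{A, B}, {A, F}, {C, E}

Closure of {A, B} is {A, B, C, D, E, F}, the whole schema; {A, B} is a candidate key.
Closure of {A, F} is {A, B, C, D, E, F}, the whole schema; {A, F} is a candidate key.
Closure of {C, E} is {A, B, C, D, E, F}, the whole schema; {C, E} is a candidate key.
Any other superkey properly contains one of these, so there are no further candidate keys.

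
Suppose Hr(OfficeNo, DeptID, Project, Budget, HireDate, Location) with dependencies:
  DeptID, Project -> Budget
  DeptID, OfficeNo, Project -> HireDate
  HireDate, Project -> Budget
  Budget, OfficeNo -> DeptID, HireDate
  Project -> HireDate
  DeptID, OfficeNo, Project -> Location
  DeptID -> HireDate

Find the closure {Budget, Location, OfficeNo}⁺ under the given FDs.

{Budget, DeptID, HireDate, Location, OfficeNo}

Start with {Budget, Location, OfficeNo}.
Budget, OfficeNo -> DeptID, HireDate applies; add {DeptID, HireDate} → now {Budget, DeptID, HireDate, Location, OfficeNo}.
No further FD applies.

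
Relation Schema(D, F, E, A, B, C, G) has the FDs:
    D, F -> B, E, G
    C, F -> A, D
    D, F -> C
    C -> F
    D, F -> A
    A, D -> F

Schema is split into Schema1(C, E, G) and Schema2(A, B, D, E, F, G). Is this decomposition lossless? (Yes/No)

No

Common attributes: {E, G}; their closure is {E, G}.
Neither Schema1 nor Schema2 is contained in that closure, so the decomposition is lossy.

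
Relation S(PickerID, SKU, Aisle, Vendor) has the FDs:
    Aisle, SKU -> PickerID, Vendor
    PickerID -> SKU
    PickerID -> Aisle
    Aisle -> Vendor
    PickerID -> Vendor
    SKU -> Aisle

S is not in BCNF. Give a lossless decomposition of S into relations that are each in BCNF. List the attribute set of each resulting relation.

Candidate keys of the original relation: {PickerID}, {SKU}.
{Aisle, PickerID, SKU, Vendor}: {Aisle} determines {Aisle, Vendor} here but is not a superkey — split on Aisle -> Vendor, giving {Aisle, Vendor} and {Aisle, PickerID, SKU}.
{Aisle, Vendor}: every determinant is a superkey — BCNF.
{Aisle, PickerID, SKU}: every determinant is a superkey — BCNF.

{Aisle, PickerID, SKU}; {Aisle, Vendor}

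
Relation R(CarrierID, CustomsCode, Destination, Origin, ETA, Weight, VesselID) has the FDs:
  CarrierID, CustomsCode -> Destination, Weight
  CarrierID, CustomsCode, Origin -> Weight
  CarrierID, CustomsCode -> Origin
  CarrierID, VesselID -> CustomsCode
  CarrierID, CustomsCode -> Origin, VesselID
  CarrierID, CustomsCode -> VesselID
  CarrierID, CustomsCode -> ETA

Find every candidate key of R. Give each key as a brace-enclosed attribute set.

No FD produces {CarrierID}, so it must be in every candidate key.
{CarrierID, CustomsCode}⁺ = {CarrierID, CustomsCode, Destination, ETA, Origin, VesselID, Weight}, which is every attribute, so {CarrierID, CustomsCode} is a candidate key.
{CarrierID, VesselID}⁺ = {CarrierID, CustomsCode, Destination, ETA, Origin, VesselID, Weight}, which is every attribute, so {CarrierID, VesselID} is a candidate key.
Any other superkey properly contains one of these, so there are no further candidate keys.

{CarrierID, CustomsCode}, {CarrierID, VesselID}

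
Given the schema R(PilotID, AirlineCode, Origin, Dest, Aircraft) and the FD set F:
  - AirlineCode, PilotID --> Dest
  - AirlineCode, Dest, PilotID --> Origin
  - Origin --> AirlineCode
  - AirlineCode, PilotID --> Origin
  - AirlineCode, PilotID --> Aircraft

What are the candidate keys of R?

{AirlineCode, PilotID}, {Origin, PilotID}

{PilotID} never appears on the right of any FD, so every key must include it.
{AirlineCode, PilotID} is a candidate key since {AirlineCode, PilotID}⁺ = {Aircraft, AirlineCode, Dest, Origin, PilotID} covers every attribute.
{Origin, PilotID} is a candidate key since {Origin, PilotID}⁺ = {Aircraft, AirlineCode, Dest, Origin, PilotID} covers every attribute.
Any other superkey properly contains one of these, so there are no further candidate keys.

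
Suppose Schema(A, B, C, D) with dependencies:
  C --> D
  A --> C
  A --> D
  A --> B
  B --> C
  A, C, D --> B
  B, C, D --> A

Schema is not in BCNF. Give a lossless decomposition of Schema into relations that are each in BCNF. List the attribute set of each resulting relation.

Candidate keys of the original relation: {A}, {B}.
{A, B, C, D}: {C} determines {C, D} here but is not a superkey — split on C --> D, giving {C, D} and {A, B, C}.
{C, D} has no BCNF violation.
{A, B, C} has no BCNF violation.

{A, B, C}; {C, D}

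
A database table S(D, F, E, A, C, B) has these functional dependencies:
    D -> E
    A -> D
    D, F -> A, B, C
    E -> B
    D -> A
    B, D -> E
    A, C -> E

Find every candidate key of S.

No FD produces {F}, so it must be in every candidate key.
Closure of {A, F} is {A, B, C, D, E, F}, the whole schema; {A, F} is a candidate key.
Closure of {D, F} is {A, B, C, D, E, F}, the whole schema; {D, F} is a candidate key.
These are minimal and exhaustive — every other superkey contains one of them.

{A, F}, {D, F}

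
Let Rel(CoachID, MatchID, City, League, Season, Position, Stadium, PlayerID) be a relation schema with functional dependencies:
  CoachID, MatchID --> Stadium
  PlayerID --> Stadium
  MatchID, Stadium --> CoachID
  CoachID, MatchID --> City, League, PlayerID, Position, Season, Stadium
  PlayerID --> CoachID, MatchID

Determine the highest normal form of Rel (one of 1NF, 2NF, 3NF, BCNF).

Candidate keys: {CoachID, MatchID}, {MatchID, Stadium}, {PlayerID}. Prime attributes: {CoachID, MatchID, PlayerID, Stadium}.
Every FD has a superkey on the left, so the relation is in BCNF.

BCNF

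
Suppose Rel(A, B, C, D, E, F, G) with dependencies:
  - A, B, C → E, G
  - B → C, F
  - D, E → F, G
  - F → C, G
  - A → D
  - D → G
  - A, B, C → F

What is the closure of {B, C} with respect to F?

{B, C, F, G}

Start with {B, C}.
B → C, F applies; add {F} → now {B, C, F}.
F → C, G applies; add {G} → now {B, C, F, G}.
No further FD applies.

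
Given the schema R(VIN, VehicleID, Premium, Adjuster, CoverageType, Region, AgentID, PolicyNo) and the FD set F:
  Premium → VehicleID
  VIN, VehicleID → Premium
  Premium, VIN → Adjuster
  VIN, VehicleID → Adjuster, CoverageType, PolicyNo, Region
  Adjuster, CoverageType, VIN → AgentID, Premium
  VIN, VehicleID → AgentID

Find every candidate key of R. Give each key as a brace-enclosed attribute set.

{VIN} never appears on the right of any FD, so every key must include it.
{Premium, VIN}⁺ = {Adjuster, AgentID, CoverageType, PolicyNo, Premium, Region, VIN, VehicleID}, which is every attribute, so {Premium, VIN} is a candidate key.
{VIN, VehicleID}⁺ = {Adjuster, AgentID, CoverageType, PolicyNo, Premium, Region, VIN, VehicleID}, which is every attribute, so {VIN, VehicleID} is a candidate key.
{Adjuster, CoverageType, VIN}⁺ = {Adjuster, AgentID, CoverageType, PolicyNo, Premium, Region, VIN, VehicleID}, which is every attribute, so {Adjuster, CoverageType, VIN} is a candidate key.
No proper subset of any of these is a key, and no other minimal superkey exists.

{Adjuster, CoverageType, VIN}, {Premium, VIN}, {VIN, VehicleID}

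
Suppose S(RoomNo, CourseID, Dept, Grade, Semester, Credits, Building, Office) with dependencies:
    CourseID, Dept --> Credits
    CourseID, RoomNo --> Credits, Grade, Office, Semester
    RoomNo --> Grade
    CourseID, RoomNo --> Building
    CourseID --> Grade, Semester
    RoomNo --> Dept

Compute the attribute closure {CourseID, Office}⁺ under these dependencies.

{CourseID, Grade, Office, Semester}

Start with {CourseID, Office}.
CourseID --> Grade, Semester applies; add {Grade, Semester} → now {CourseID, Grade, Office, Semester}.
No further FD applies.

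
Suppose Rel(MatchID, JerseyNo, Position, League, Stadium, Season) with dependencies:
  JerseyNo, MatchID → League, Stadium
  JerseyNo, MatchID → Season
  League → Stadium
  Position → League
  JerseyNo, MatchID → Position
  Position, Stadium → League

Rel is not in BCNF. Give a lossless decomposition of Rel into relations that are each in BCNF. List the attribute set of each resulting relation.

{JerseyNo, MatchID, Position, Season}; {League, Position}; {League, Stadium}

Candidate key of the original relation: {JerseyNo, MatchID}.
{JerseyNo, League, MatchID, Position, Season, Stadium}: {League} determines {League, Stadium} here but is not a superkey — split on League → Stadium, giving {League, Stadium} and {JerseyNo, League, MatchID, Position, Season}.
{League, Stadium} is in BCNF.
{JerseyNo, League, MatchID, Position, Season}: {Position} determines {League, Position} here but is not a superkey — split on Position → League, giving {League, Position} and {JerseyNo, MatchID, Position, Season}.
{League, Position} is in BCNF.
{JerseyNo, MatchID, Position, Season} is in BCNF.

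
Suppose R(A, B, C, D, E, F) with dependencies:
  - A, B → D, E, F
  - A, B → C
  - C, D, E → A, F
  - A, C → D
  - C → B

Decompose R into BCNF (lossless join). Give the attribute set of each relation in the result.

{A, C, D, E, F}; {B, C}

Candidate keys of the original relation: {A, B}, {A, C}, {C, D, E}.
Within {A, B, C, D, E, F}: {C}⁺ ∩ {A, B, C, D, E, F} = {B, C}, not the whole set, so C → B violates BCNF; decompose into {B, C} and {A, C, D, E, F}.
{B, C} has no BCNF violation.
{A, C, D, E, F} has no BCNF violation.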